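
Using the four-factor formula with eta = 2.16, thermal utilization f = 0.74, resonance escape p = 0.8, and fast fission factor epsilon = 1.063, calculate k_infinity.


k_inf = eta * f * p * epsilon
k_inf = 2.16 * 0.74 * 0.8 * 1.063
k_inf = 1.3593

1.3593


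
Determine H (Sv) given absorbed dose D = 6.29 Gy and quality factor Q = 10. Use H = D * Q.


H = D * Q
H = 6.29 * 10
H = 62.900 Sv

62.900


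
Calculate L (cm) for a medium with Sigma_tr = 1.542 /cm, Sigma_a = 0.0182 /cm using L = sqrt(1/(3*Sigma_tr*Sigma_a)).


D = 1 / (3 * Sigma_tr) = 1 / (3 * 1.542) = 0.2161695 cm
L = sqrt(D / Sigma_a)
L = sqrt(0.2161695 / 0.0182)
L = 3.4464 cm

3.4464


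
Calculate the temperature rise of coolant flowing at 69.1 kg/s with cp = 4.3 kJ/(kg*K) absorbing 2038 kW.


dT = Q / (m_dot * cp)
dT = 2038 / (69.1 * 4.3)
dT = 6.8590 C

6.8590


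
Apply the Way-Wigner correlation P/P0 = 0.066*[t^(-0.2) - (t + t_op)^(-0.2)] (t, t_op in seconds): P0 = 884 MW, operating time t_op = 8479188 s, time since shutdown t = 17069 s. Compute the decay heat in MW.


P/P0 = 0.066 * [t^(-0.2) - (t + t_op)^(-0.2)]
P/P0 = 0.066 * [17069^(-0.2) - (17069 + 8479188)^(-0.2)]
P/P0 = 0.066 * [0.1424159 - 0.04112960] = 0.006684896
P = 884 * 0.006684896 = 5.9094 MW

5.9094


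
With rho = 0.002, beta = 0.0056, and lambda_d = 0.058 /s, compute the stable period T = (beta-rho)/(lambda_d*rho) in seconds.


T = (beta - rho) / (lambda_d * rho)
T = (0.0056 - 0.002) / (0.058 * 0.002)
T = 31.034 s

31.034


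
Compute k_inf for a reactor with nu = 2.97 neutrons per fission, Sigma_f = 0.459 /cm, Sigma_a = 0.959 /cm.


k_inf = nu * Sigma_f / Sigma_a
k_inf = 2.97 * 0.459 / 0.959
k_inf = 1.4215

1.4215


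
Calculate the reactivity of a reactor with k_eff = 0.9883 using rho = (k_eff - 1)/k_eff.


rho = (k_eff - 1) / k_eff
rho = (0.9883 - 1) / 0.9883
rho = -0.011839

-0.011839


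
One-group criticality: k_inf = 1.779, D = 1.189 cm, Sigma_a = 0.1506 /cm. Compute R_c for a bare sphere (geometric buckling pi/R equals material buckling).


L^2 = D / Sigma_a = 1.189 / 0.1506 = 7.895086 cm^2
B_m^2 = (k_inf - 1) / L^2 = (1.779 - 1) / 7.895086 = 0.09866897 /cm^2
For a bare sphere: B_g = pi/R, so R_c = pi / sqrt(B_m^2)
R_c = pi / sqrt(0.09866897) = 10.001 cm

10.001


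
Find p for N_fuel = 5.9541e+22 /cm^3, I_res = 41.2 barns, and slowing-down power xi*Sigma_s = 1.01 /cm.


p = exp(-N * I * 1e-24 / (xi*Sigma_s))
p = exp(-5.9541e+22 * 41.2 * 1e-24 / 1.01)
p = 0.088142

0.088142


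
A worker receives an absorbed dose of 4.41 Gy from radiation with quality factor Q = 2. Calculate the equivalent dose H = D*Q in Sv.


H = D * Q
H = 4.41 * 2
H = 8.8200 Sv

8.8200


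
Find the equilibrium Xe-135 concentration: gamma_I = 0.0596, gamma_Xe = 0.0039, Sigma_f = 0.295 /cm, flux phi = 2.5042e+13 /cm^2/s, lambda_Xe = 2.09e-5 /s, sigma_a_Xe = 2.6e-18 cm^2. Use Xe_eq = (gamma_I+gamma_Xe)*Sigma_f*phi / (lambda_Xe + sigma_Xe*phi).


Xe_eq = (gamma_I + gamma_Xe) * Sigma_f * phi / (lambda_Xe + sigma_Xe * phi)
Numerator = (0.0596 + 0.0039) * 0.295 * 2.5042e+13 = 4.690993e+11
Denominator = 2.09e-5 + 2.6e-18 * 2.5042e+13 = 8.600920e-05
Xe_eq = 4.690993e+11 / 8.600920e-05 = 5.4541e+15 /cm^3

5.4541e+15


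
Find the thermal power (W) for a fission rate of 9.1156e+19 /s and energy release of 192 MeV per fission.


P = fission_rate * E_MeV * 1.602e-13
P = 9.1156e+19 * 192 * 1.602e-13
P = 2.8038e+09 W

2.8038e+09


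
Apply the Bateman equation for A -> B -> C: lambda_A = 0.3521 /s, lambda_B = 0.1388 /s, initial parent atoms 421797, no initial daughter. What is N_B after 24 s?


N_B(t) = lambda_A * N_A0 / (lambda_B - lambda_A) * [exp(-lambda_A*t) - exp(-lambda_B*t)]
exp(-0.3521*24) = 2.138149e-04; exp(-0.1388*24) = 0.03575018
N_B = 0.3521 * 421797 / (0.1388 - 0.3521) * (2.138149e-04 - 0.03575018)
N_B = 24743

24743


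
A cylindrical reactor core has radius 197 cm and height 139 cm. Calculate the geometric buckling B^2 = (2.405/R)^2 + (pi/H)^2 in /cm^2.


B^2 = (2.405/R)^2 + (pi/H)^2
B^2 = (2.405/197)^2 + (pi/139)^2
B^2 = 6.5986e-04 /cm^2

6.5986e-04


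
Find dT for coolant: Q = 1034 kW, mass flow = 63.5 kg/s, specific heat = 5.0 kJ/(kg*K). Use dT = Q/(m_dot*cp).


dT = Q / (m_dot * cp)
dT = 1034 / (63.5 * 5.0)
dT = 3.2567 C

3.2567


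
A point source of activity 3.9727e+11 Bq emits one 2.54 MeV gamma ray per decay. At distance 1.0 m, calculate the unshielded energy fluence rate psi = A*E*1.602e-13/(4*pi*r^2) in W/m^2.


psi = A * E * 1.602e-13 / (4*pi*r^2)
psi = 3.9727e+11 * 2.54 * 1.602e-13 / (4*pi*1.0^2)
psi = 0.012864 W/m^2

0.012864


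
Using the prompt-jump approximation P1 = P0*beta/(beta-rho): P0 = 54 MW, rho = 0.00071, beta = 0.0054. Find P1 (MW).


P1/P0 = beta / (beta - rho)
P1/P0 = 0.0054 / (0.0054 - 0.00071) = 1.151386
P1 = 54 * 1.151386 = 62.175 MW

62.175


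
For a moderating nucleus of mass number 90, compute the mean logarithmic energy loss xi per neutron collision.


xi = 1 + (A-1)^2/(2A) * ln((A-1)/(A+1))
xi = 1 + (90-1)^2/(2*90) * ln((90-1)/(90 +1))
xi = 0.022059

0.022059


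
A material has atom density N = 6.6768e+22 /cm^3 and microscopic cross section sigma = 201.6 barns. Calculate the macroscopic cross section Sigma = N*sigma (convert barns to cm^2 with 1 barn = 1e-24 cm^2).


Sigma = N * sigma_barns * 1e-24
Sigma = 6.6768e+22 * 201.6 * 1e-24
Sigma = 13.460 /cm

13.460


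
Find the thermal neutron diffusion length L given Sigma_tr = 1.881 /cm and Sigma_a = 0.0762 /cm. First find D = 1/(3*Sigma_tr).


D = 1 / (3 * Sigma_tr) = 1 / (3 * 1.881) = 0.1772107 cm
L = sqrt(D / Sigma_a)
L = sqrt(0.1772107 / 0.0762)
L = 1.5250 cm

1.5250


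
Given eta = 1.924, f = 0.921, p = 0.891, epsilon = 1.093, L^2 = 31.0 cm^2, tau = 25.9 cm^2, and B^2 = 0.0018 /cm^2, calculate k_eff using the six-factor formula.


k_inf = eta*f*p*eps = 1.924*0.921*0.891*1.093 = 1.725689
P_TNL = 1/(1 + L^2*B^2) = 1/(1 + 31.0*0.0018) = 0.9471491
P_FNL = exp(-B^2*tau) = exp(-0.0018*25.9) = 0.9544500
k_eff = k_inf * P_TNL * P_FNL = 1.725689 * 0.9471491 * 0.9544500
k_eff = 1.5600

1.5600


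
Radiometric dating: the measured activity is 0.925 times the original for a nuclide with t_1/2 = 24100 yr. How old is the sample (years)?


lambda = ln(2) / t_half = ln(2) / 24100 = 2.876129e-05 /yr
t = -ln(A/A0) / lambda
t = -ln(0.925) / 2.876129e-05
t = 2710.6 yr

2710.6


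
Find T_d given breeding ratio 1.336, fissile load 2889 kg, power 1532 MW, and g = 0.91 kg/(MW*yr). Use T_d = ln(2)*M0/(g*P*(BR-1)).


Breeding gain G = BR - 1 = 1.336 - 1 = 0.336
Fissile production rate = g * P * G = 0.91 * 1532 * 0.336 = 468.42432 kg/yr
T_d = ln(2) * M0 / (g * P * G)
T_d = ln(2) * 2889 / 468.42432 = 4.2750 yr

4.2750


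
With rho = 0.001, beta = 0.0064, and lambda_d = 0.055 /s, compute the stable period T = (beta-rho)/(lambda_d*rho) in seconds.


T = (beta - rho) / (lambda_d * rho)
T = (0.0064 - 0.001) / (0.055 * 0.001)
T = 98.182 s

98.182


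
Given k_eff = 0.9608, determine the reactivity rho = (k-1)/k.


rho = (k_eff - 1) / k_eff
rho = (0.9608 - 1) / 0.9608
rho = -0.040799

-0.040799


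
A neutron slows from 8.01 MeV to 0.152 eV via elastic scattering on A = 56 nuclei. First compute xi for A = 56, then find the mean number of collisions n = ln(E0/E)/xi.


xi = 1 + (A-1)^2/(2A)*ln((A-1)/(A+1)) = 0.03529286 (for A = 56)
n = ln(E0/E) / xi
n = ln(8.01e6 / 0.152) / 0.03529286
n = ln(5.269737e+07) / 0.03529286 = 503.79

503.79


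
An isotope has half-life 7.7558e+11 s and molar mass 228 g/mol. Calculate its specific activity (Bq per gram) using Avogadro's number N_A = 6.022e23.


lambda = ln(2) / t_half = ln(2) / 7.7558e+11 = 8.937146e-13 /s
SA = lambda * N_A / M
SA = 8.937146e-13 * 6.022e23 / 228
SA = 2.3605e+09 Bq/g

2.3605e+09


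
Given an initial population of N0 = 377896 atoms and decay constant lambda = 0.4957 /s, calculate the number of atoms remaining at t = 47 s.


N = N0 * exp(-lambda * t)
N = 377896 * exp(-0.4957 * 47)
N = 2.8789e-05

2.8789e-05


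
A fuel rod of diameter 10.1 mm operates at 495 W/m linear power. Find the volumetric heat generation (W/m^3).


r = D / 2 / 1000 = 10.1 / 2 / 1000 = 0.00505 m
q''' = q' / (pi * r^2)
q''' = 495 / (pi * 0.00505^2)
q''' = 6.1784e+06 W/m^3

6.1784e+06


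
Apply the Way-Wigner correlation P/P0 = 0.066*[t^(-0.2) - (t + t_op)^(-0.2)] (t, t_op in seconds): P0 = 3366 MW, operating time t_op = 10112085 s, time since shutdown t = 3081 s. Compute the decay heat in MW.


P/P0 = 0.066 * [t^(-0.2) - (t + t_op)^(-0.2)]
P/P0 = 0.066 * [3081^(-0.2) - (3081 + 10112085)^(-0.2)]
P/P0 = 0.066 * [0.2005680 - 0.03971965] = 0.01061599
P = 3366 * 0.01061599 = 35.733 MW

35.733


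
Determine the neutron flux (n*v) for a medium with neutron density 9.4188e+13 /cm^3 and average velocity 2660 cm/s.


phi = n * v
phi = 9.4188e+13 * 2660
phi = 2.5054e+17 /cm^2/s

2.5054e+17


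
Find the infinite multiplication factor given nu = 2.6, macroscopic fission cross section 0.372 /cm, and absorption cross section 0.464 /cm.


k_inf = nu * Sigma_f / Sigma_a
k_inf = 2.6 * 0.372 / 0.464
k_inf = 2.0845

2.0845


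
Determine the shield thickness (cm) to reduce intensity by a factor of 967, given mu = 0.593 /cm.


x = ln(factor) / mu
x = ln(967) / 0.593
x = 11.592 cm

11.592


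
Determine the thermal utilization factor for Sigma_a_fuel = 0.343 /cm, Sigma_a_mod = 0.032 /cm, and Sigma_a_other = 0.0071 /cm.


f = Sigma_a_fuel / (Sigma_a_fuel + Sigma_a_mod + Sigma_a_other)
f = 0.343 / (0.343 + 0.032 + 0.0071)
f = 0.89767

0.89767


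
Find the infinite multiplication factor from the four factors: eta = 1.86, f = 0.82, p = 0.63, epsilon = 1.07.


k_inf = eta * f * p * epsilon
k_inf = 1.86 * 0.82 * 0.63 * 1.07
k_inf = 1.0281

1.0281


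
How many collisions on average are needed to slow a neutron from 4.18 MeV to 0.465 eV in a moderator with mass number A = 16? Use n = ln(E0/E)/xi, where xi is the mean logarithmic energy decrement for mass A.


xi = 1 + (A-1)^2/(2A)*ln((A-1)/(A+1)) = 0.1199467 (for A = 16)
n = ln(E0/E) / xi
n = ln(4.18e6 / 0.465) / 0.1199467
n = ln(8.989247e+06) / 0.1199467 = 133.49

133.49


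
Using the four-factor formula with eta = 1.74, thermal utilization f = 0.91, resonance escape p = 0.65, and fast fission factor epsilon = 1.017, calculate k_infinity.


k_inf = eta * f * p * epsilon
k_inf = 1.74 * 0.91 * 0.65 * 1.017
k_inf = 1.0467

1.0467


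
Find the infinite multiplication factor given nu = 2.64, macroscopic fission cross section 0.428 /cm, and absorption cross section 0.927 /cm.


k_inf = nu * Sigma_f / Sigma_a
k_inf = 2.64 * 0.428 / 0.927
k_inf = 1.2189

1.2189


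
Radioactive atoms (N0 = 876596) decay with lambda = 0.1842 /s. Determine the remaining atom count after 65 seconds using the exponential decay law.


N = N0 * exp(-lambda * t)
N = 876596 * exp(-0.1842 * 65)
N = 5.5334

5.5334


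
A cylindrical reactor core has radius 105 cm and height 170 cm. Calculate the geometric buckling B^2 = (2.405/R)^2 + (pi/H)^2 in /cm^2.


B^2 = (2.405/R)^2 + (pi/H)^2
B^2 = (2.405/105)^2 + (pi/170)^2
B^2 = 8.6614e-04 /cm^2

8.6614e-04


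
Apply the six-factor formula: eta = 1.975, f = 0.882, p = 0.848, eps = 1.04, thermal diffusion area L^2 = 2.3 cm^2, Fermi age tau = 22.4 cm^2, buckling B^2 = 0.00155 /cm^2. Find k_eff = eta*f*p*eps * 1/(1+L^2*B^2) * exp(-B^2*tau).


k_inf = eta*f*p*eps = 1.975*0.882*0.848*1.04 = 1.536261
P_TNL = 1/(1 + L^2*B^2) = 1/(1 + 2.3*0.00155) = 0.9964477
P_FNL = exp(-B^2*tau) = exp(-0.00155*22.4) = 0.9658758
k_eff = k_inf * P_TNL * P_FNL = 1.536261 * 0.9964477 * 0.9658758
k_eff = 1.4786

1.4786


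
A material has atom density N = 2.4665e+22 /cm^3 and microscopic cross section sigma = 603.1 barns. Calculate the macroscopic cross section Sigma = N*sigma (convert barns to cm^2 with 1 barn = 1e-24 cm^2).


Sigma = N * sigma_barns * 1e-24
Sigma = 2.4665e+22 * 603.1 * 1e-24
Sigma = 14.875 /cm

14.875


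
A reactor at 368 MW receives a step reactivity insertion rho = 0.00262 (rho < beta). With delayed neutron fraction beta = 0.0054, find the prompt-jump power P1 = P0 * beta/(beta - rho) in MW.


P1/P0 = beta / (beta - rho)
P1/P0 = 0.0054 / (0.0054 - 0.00262) = 1.942446
P1 = 368 * 1.942446 = 714.82 MW

714.82


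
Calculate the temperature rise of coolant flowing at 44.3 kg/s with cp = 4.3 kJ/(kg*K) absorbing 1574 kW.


dT = Q / (m_dot * cp)
dT = 1574 / (44.3 * 4.3)
dT = 8.2629 C

8.2629


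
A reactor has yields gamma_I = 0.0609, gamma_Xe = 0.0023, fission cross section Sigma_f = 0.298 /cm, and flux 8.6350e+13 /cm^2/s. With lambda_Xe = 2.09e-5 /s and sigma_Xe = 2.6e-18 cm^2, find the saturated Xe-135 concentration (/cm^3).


Xe_eq = (gamma_I + gamma_Xe) * Sigma_f * phi / (lambda_Xe + sigma_Xe * phi)
Numerator = (0.0609 + 0.0023) * 0.298 * 8.6350e+13 = 1.626281e+12
Denominator = 2.09e-5 + 2.6e-18 * 8.6350e+13 = 2.454100e-04
Xe_eq = 1.626281e+12 / 2.454100e-04 = 6.6268e+15 /cm^3

6.6268e+15


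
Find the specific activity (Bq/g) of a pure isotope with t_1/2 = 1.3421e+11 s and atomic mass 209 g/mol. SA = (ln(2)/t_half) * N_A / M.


lambda = ln(2) / t_half = ln(2) / 1.3421e+11 = 5.164646e-12 /s
SA = lambda * N_A / M
SA = 5.164646e-12 * 6.022e23 / 209
SA = 1.4881e+10 Bq/g

1.4881e+10


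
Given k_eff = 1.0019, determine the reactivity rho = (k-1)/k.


rho = (k_eff - 1) / k_eff
rho = (1.0019 - 1) / 1.0019
rho = 0.0018964

0.0018964


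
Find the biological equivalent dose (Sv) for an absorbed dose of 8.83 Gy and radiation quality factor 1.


H = D * Q
H = 8.83 * 1
H = 8.8300 Sv

8.8300


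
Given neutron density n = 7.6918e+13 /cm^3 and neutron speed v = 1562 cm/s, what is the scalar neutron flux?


phi = n * v
phi = 7.6918e+13 * 1562
phi = 1.2015e+17 /cm^2/s

1.2015e+17


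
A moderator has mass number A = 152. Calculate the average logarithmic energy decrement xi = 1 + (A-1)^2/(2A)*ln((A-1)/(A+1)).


xi = 1 + (A-1)^2/(2A) * ln((A-1)/(A+1))
xi = 1 + (152-1)^2/(2*152) * ln((152-1)/(152 +1))
xi = 0.013100

0.013100


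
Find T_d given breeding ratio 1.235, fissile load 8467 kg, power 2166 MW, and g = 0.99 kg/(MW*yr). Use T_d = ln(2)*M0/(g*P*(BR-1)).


Breeding gain G = BR - 1 = 1.235 - 1 = 0.235
Fissile production rate = g * P * G = 0.99 * 2166 * 0.235 = 503.9199 kg/yr
T_d = ln(2) * M0 / (g * P * G)
T_d = ln(2) * 8467 / 503.9199 = 11.646 yr

11.646


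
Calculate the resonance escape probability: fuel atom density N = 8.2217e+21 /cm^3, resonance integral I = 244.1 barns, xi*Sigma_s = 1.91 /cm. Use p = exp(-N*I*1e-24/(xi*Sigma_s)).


p = exp(-N * I * 1e-24 / (xi*Sigma_s))
p = exp(-8.2217e+21 * 244.1 * 1e-24 / 1.91)
p = 0.34968

0.34968


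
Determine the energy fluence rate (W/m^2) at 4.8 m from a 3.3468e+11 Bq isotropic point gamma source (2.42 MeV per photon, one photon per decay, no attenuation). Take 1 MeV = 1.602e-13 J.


psi = A * E * 1.602e-13 / (4*pi*r^2)
psi = 3.3468e+11 * 2.42 * 1.602e-13 / (4*pi*4.8^2)
psi = 4.4814e-04 W/m^2

4.4814e-04


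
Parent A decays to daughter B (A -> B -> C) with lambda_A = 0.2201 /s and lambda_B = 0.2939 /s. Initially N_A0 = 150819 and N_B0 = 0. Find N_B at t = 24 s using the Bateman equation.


N_B(t) = lambda_A * N_A0 / (lambda_B - lambda_A) * [exp(-lambda_A*t) - exp(-lambda_B*t)]
exp(-0.2201*24) = 0.005080224; exp(-0.2939*24) = 8.642919e-04
N_B = 0.2201 * 150819 / (0.2939 - 0.2201) * (0.005080224 - 8.642919e-04)
N_B = 1896.3

1896.3


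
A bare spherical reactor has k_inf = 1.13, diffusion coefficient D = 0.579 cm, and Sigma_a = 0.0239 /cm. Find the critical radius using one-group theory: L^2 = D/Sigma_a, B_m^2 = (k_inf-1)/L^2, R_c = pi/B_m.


L^2 = D / Sigma_a = 0.579 / 0.0239 = 24.22594 cm^2
B_m^2 = (k_inf - 1) / L^2 = (1.13 - 1) / 24.22594 = 0.005366149 /cm^2
For a bare sphere: B_g = pi/R, so R_c = pi / sqrt(B_m^2)
R_c = pi / sqrt(0.005366149) = 42.886 cm

42.886


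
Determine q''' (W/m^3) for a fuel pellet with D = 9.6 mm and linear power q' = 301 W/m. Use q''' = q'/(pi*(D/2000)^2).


r = D / 2 / 1000 = 9.6 / 2 / 1000 = 0.0048 m
q''' = q' / (pi * r^2)
q''' = 301 / (pi * 0.0048^2)
q''' = 4.1585e+06 W/m^3

4.1585e+06


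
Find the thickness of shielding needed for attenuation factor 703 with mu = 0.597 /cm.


x = ln(factor) / mu
x = ln(703) / 0.597
x = 10.980 cm

10.980


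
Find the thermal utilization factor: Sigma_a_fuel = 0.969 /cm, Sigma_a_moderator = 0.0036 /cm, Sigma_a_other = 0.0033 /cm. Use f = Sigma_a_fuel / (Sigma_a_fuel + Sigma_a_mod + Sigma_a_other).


f = Sigma_a_fuel / (Sigma_a_fuel + Sigma_a_mod + Sigma_a_other)
f = 0.969 / (0.969 + 0.0036 + 0.0033)
f = 0.99293

0.99293


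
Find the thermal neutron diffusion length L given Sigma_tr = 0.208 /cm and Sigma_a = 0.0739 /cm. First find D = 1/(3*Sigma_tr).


D = 1 / (3 * Sigma_tr) = 1 / (3 * 0.208) = 1.602564 cm
L = sqrt(D / Sigma_a)
L = sqrt(1.602564 / 0.0739)
L = 4.6568 cm

4.6568


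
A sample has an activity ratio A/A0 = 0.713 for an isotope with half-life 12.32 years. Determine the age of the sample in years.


lambda = ln(2) / t_half = ln(2) / 12.32 = 0.05626195 /yr
t = -ln(A/A0) / lambda
t = -ln(0.713) / 0.05626195
t = 6.0125 yr

6.0125


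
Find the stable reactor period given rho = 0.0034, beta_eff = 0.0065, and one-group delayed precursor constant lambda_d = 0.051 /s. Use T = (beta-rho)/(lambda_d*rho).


T = (beta - rho) / (lambda_d * rho)
T = (0.0065 - 0.0034) / (0.051 * 0.0034)
T = 17.878 s

17.878


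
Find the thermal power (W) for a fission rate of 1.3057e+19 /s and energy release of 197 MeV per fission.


P = fission_rate * E_MeV * 1.602e-13
P = 1.3057e+19 * 197 * 1.602e-13
P = 4.1207e+08 W

4.1207e+08


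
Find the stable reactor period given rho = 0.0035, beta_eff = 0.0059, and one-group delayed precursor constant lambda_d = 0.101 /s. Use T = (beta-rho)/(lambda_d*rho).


T = (beta - rho) / (lambda_d * rho)
T = (0.0059 - 0.0035) / (0.101 * 0.0035)
T = 6.7893 s

6.7893


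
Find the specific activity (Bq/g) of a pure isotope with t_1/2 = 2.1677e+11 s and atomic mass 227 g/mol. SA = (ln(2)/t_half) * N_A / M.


lambda = ln(2) / t_half = ln(2) / 2.1677e+11 = 3.197616e-12 /s
SA = lambda * N_A / M
SA = 3.197616e-12 * 6.022e23 / 227
SA = 8.4828e+09 Bq/g

8.4828e+09


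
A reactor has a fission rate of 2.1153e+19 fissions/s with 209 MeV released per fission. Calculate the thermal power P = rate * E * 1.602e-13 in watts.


P = fission_rate * E_MeV * 1.602e-13
P = 2.1153e+19 * 209 * 1.602e-13
P = 7.0824e+08 W

7.0824e+08


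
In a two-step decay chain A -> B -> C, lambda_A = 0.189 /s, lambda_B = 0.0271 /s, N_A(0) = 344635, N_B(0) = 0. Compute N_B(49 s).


N_B(t) = lambda_A * N_A0 / (lambda_B - lambda_A) * [exp(-lambda_A*t) - exp(-lambda_B*t)]
exp(-0.189*49) = 9.506022e-05; exp(-0.0271*49) = 0.2650332
N_B = 0.189 * 344635 / (0.0271 - 0.189) * (9.506022e-05 - 0.2650332)
N_B = 106591

106591


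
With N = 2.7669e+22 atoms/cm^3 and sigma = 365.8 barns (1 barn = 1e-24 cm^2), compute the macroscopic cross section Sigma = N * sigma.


Sigma = N * sigma_barns * 1e-24
Sigma = 2.7669e+22 * 365.8 * 1e-24
Sigma = 10.121 /cm

10.121


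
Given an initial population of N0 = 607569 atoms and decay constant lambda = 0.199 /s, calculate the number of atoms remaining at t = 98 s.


N = N0 * exp(-lambda * t)
N = 607569 * exp(-0.199 * 98)
N = 0.0020606

0.0020606


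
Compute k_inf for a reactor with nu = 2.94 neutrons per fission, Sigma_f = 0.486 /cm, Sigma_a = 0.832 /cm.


k_inf = nu * Sigma_f / Sigma_a
k_inf = 2.94 * 0.486 / 0.832
k_inf = 1.7174

1.7174


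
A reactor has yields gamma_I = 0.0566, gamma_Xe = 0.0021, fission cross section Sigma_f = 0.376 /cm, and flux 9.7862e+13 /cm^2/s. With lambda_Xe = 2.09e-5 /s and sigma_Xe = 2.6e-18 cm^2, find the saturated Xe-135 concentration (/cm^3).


Xe_eq = (gamma_I + gamma_Xe) * Sigma_f * phi / (lambda_Xe + sigma_Xe * phi)
Numerator = (0.0566 + 0.0021) * 0.376 * 9.7862e+13 = 2.159932e+12
Denominator = 2.09e-5 + 2.6e-18 * 9.7862e+13 = 2.753412e-04
Xe_eq = 2.159932e+12 / 2.753412e-04 = 7.8446e+15 /cm^3

7.8446e+15


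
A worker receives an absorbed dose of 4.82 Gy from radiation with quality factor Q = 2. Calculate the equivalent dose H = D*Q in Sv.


H = D * Q
H = 4.82 * 2
H = 9.6400 Sv

9.6400


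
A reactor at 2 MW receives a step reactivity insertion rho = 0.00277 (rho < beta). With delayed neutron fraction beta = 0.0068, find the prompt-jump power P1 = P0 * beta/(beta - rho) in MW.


P1/P0 = beta / (beta - rho)
P1/P0 = 0.0068 / (0.0068 - 0.00277) = 1.687345
P1 = 2 * 1.687345 = 3.3747 MW

3.3747


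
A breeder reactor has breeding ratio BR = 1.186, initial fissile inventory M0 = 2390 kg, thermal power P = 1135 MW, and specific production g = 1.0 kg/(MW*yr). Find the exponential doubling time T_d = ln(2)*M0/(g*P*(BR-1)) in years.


Breeding gain G = BR - 1 = 1.186 - 1 = 0.186
Fissile production rate = g * P * G = 1.0 * 1135 * 0.186 = 211.11 kg/yr
T_d = ln(2) * M0 / (g * P * G)
T_d = ln(2) * 2390 / 211.11 = 7.8472 yr

7.8472


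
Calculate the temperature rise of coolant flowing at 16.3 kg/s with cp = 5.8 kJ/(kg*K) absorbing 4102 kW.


dT = Q / (m_dot * cp)
dT = 4102 / (16.3 * 5.8)
dT = 43.389 C

43.389


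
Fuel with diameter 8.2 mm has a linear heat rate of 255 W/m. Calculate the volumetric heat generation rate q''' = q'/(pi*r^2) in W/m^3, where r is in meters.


r = D / 2 / 1000 = 8.2 / 2 / 1000 = 0.0041 m
q''' = q' / (pi * r^2)
q''' = 255 / (pi * 0.0041^2)
q''' = 4.8286e+06 W/m^3

4.8286e+06


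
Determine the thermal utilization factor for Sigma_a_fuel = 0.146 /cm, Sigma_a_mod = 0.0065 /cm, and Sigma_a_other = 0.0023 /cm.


f = Sigma_a_fuel / (Sigma_a_fuel + Sigma_a_mod + Sigma_a_other)
f = 0.146 / (0.146 + 0.0065 + 0.0023)
f = 0.94315

0.94315


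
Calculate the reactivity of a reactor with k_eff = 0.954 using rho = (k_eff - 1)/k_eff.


rho = (k_eff - 1) / k_eff
rho = (0.954 - 1) / 0.954
rho = -0.048218

-0.048218


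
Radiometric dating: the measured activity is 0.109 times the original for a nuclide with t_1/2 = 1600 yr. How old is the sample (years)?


lambda = ln(2) / t_half = ln(2) / 1600 = 4.332170e-04 /yr
t = -ln(A/A0) / lambda
t = -ln(0.109) / 4.332170e-04
t = 5116.2 yr

5116.2


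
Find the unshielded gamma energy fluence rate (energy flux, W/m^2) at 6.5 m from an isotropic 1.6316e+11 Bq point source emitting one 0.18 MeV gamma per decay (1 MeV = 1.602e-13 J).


psi = A * E * 1.602e-13 / (4*pi*r^2)
psi = 1.6316e+11 * 0.18 * 1.602e-13 / (4*pi*6.5^2)
psi = 8.8616e-06 W/m^2

8.8616e-06


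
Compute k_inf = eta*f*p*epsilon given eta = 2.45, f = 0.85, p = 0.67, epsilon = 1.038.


k_inf = eta * f * p * epsilon
k_inf = 2.45 * 0.85 * 0.67 * 1.038
k_inf = 1.4483

1.4483


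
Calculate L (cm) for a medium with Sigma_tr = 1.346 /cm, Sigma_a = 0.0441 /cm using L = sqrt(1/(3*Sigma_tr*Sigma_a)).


D = 1 / (3 * Sigma_tr) = 1 / (3 * 1.346) = 0.2476474 cm
L = sqrt(D / Sigma_a)
L = sqrt(0.2476474 / 0.0441)
L = 2.3697 cm

2.3697


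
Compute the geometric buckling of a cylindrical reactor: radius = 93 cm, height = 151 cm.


B^2 = (2.405/R)^2 + (pi/H)^2
B^2 = (2.405/93)^2 + (pi/151)^2
B^2 = 0.0011016 /cm^2

0.0011016


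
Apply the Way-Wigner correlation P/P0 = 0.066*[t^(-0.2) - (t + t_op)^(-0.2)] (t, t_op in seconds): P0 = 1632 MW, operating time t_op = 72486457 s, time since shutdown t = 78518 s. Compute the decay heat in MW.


P/P0 = 0.066 * [t^(-0.2) - (t + t_op)^(-0.2)]
P/P0 = 0.066 * [78518^(-0.2) - (78518 + 72486457)^(-0.2)]
P/P0 = 0.066 * [0.1049557 - 0.02678271] = 0.005159417
P = 1632 * 0.005159417 = 8.4202 MW

8.4202


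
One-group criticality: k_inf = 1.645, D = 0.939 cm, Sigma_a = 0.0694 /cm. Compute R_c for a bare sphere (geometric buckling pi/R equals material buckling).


L^2 = D / Sigma_a = 0.939 / 0.0694 = 13.53026 cm^2
B_m^2 = (k_inf - 1) / L^2 = (1.645 - 1) / 13.53026 = 0.04767092 /cm^2
For a bare sphere: B_g = pi/R, so R_c = pi / sqrt(B_m^2)
R_c = pi / sqrt(0.04767092) = 14.389 cm

14.389


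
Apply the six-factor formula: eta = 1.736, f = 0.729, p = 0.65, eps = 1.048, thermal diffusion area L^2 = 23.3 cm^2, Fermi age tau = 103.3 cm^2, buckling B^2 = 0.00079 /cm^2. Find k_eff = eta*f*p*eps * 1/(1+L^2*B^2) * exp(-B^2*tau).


k_inf = eta*f*p*eps = 1.736*0.729*0.65*1.048 = 0.8620886
P_TNL = 1/(1 + L^2*B^2) = 1/(1 + 23.3*0.00079) = 0.9819257
P_FNL = exp(-B^2*tau) = exp(-0.00079*103.3) = 0.9216341
k_eff = k_inf * P_TNL * P_FNL = 0.8620886 * 0.9819257 * 0.9216341
k_eff = 0.78017

0.78017


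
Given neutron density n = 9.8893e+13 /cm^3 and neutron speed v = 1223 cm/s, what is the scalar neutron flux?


phi = n * v
phi = 9.8893e+13 * 1223
phi = 1.2095e+17 /cm^2/s

1.2095e+17


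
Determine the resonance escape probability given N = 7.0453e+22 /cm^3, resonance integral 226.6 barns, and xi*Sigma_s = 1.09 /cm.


p = exp(-N * I * 1e-24 / (xi*Sigma_s))
p = exp(-7.0453e+22 * 226.6 * 1e-24 / 1.09)
p = 4.3563e-07

4.3563e-07


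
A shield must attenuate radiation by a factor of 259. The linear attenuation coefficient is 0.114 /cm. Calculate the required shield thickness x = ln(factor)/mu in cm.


x = ln(factor) / mu
x = ln(259) / 0.114
x = 48.744 cm

48.744


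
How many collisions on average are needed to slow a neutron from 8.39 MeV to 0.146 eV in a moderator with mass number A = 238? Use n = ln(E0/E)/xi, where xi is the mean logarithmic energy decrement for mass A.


xi = 1 + (A-1)^2/(2A)*ln((A-1)/(A+1)) = 0.008379872 (for A = 238)
n = ln(E0/E) / xi
n = ln(8.39e6 / 0.146) / 0.008379872
n = ln(5.746575e+07) / 0.008379872 = 2132.1

2132.1


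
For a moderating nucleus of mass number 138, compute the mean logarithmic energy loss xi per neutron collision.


xi = 1 + (A-1)^2/(2A) * ln((A-1)/(A+1))
xi = 1 + (138-1)^2/(2*138) * ln((138-1)/(138 +1))
xi = 0.014423

0.014423


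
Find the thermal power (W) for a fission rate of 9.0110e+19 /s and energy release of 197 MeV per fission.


P = fission_rate * E_MeV * 1.602e-13
P = 9.0110e+19 * 197 * 1.602e-13
P = 2.8438e+09 W

2.8438e+09


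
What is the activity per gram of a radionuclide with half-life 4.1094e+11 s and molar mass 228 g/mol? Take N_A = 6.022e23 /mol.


lambda = ln(2) / t_half = ln(2) / 4.1094e+11 = 1.686736e-12 /s
SA = lambda * N_A / M
SA = 1.686736e-12 * 6.022e23 / 228
SA = 4.4551e+09 Bq/g

4.4551e+09


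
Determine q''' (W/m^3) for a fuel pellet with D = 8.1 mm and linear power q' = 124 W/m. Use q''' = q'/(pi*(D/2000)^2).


r = D / 2 / 1000 = 8.1 / 2 / 1000 = 0.00405 m
q''' = q' / (pi * r^2)
q''' = 124 / (pi * 0.00405^2)
q''' = 2.4064e+06 W/m^3

2.4064e+06


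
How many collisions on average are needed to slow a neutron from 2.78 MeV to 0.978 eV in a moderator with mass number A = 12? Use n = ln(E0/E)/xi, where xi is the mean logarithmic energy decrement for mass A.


xi = 1 + (A-1)^2/(2A)*ln((A-1)/(A+1)) = 0.1577690 (for A = 12)
n = ln(E0/E) / xi
n = ln(2.78e6 / 0.978) / 0.1577690
n = ln(2.842536e+06) / 0.1577690 = 94.190

94.190


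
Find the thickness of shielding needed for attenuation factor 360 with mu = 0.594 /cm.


x = ln(factor) / mu
x = ln(360) / 0.594
x = 9.9093 cm

9.9093


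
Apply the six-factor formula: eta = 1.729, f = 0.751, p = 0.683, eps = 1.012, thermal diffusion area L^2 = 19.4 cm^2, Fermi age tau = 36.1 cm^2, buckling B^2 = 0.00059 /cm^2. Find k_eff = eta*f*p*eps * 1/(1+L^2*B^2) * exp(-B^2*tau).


k_inf = eta*f*p*eps = 1.729*0.751*0.683*1.012 = 0.8975035
P_TNL = 1/(1 + L^2*B^2) = 1/(1 + 19.4*0.00059) = 0.9886835
P_FNL = exp(-B^2*tau) = exp(-0.00059*36.1) = 0.9789262
k_eff = k_inf * P_TNL * P_FNL = 0.8975035 * 0.9886835 * 0.9789262
k_eff = 0.86865

0.86865


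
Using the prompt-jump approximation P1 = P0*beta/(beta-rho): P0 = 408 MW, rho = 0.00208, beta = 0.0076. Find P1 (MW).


P1/P0 = beta / (beta - rho)
P1/P0 = 0.0076 / (0.0076 - 0.00208) = 1.376812
P1 = 408 * 1.376812 = 561.74 MW

561.74


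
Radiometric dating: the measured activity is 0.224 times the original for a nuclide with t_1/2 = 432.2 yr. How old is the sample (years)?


lambda = ln(2) / t_half = ln(2) / 432.2 = 0.001603765 /yr
t = -ln(A/A0) / lambda
t = -ln(0.224) / 0.001603765
t = 932.87 yr

932.87


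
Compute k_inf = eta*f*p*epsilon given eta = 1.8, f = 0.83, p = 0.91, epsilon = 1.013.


k_inf = eta * f * p * epsilon
k_inf = 1.8 * 0.83 * 0.91 * 1.013
k_inf = 1.3772

1.3772


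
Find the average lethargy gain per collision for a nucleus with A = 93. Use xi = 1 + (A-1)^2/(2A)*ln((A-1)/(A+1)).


xi = 1 + (A-1)^2/(2A) * ln((A-1)/(A+1))
xi = 1 + (93-1)^2/(2*93) * ln((93-1)/(93 +1))
xi = 0.021352

0.021352


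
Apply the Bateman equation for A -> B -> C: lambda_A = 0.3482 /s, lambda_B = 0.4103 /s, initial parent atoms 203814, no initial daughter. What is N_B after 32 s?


N_B(t) = lambda_A * N_A0 / (lambda_B - lambda_A) * [exp(-lambda_A*t) - exp(-lambda_B*t)]
exp(-0.3482*32) = 1.448496e-05; exp(-0.4103*32) = 1.985579e-06
N_B = 0.3482 * 203814 / (0.4103 - 0.3482) * (1.448496e-05 - 1.985579e-06)
N_B = 14.284

14.284


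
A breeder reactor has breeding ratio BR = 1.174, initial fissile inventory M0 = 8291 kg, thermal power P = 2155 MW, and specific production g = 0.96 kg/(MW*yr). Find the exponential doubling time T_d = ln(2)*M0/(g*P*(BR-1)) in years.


Breeding gain G = BR - 1 = 1.174 - 1 = 0.174
Fissile production rate = g * P * G = 0.96 * 2155 * 0.174 = 359.9712 kg/yr
T_d = ln(2) * M0 / (g * P * G)
T_d = ln(2) * 8291 / 359.9712 = 15.965 yr

15.965


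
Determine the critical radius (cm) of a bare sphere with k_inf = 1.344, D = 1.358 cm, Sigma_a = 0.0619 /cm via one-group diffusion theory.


L^2 = D / Sigma_a = 1.358 / 0.0619 = 21.93861 cm^2
B_m^2 = (k_inf - 1) / L^2 = (1.344 - 1) / 21.93861 = 0.01568012 /cm^2
For a bare sphere: B_g = pi/R, so R_c = pi / sqrt(B_m^2)
R_c = pi / sqrt(0.01568012) = 25.089 cm

25.089


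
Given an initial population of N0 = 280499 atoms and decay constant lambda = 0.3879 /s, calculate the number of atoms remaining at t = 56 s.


N = N0 * exp(-lambda * t)
N = 280499 * exp(-0.3879 * 56)
N = 1.0328e-04

1.0328e-04


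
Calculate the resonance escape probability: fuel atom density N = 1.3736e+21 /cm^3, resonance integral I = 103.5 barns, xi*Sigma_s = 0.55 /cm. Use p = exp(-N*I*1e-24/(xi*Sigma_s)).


p = exp(-N * I * 1e-24 / (xi*Sigma_s))
p = exp(-1.3736e+21 * 103.5 * 1e-24 / 0.55)
p = 0.77222

0.77222


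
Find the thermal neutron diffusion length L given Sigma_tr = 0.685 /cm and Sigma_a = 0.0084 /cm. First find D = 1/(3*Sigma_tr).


D = 1 / (3 * Sigma_tr) = 1 / (3 * 0.685) = 0.4866180 cm
L = sqrt(D / Sigma_a)
L = sqrt(0.4866180 / 0.0084)
L = 7.6112 cm

7.6112


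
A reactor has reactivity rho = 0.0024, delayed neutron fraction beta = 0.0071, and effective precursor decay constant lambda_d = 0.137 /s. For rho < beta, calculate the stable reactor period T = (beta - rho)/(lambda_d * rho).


T = (beta - rho) / (lambda_d * rho)
T = (0.0071 - 0.0024) / (0.137 * 0.0024)
T = 14.294 s

14.294


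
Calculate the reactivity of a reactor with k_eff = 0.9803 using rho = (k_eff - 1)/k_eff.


rho = (k_eff - 1) / k_eff
rho = (0.9803 - 1) / 0.9803
rho = -0.020096

-0.020096


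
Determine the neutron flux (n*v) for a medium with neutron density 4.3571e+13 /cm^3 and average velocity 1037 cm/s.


phi = n * v
phi = 4.3571e+13 * 1037
phi = 4.5183e+16 /cm^2/s

4.5183e+16


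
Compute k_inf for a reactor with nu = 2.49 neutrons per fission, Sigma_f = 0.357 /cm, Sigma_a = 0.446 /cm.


k_inf = nu * Sigma_f / Sigma_a
k_inf = 2.49 * 0.357 / 0.446
k_inf = 1.9931

1.9931


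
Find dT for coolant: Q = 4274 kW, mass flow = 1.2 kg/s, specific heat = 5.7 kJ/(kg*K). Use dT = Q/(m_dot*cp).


dT = Q / (m_dot * cp)
dT = 4274 / (1.2 * 5.7)
dT = 624.85 C

624.85


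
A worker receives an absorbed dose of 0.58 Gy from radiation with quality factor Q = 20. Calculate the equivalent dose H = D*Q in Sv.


H = D * Q
H = 0.58 * 20
H = 11.600 Sv

11.600


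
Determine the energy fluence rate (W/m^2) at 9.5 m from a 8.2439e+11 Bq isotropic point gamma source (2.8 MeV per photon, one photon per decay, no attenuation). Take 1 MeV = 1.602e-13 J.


psi = A * E * 1.602e-13 / (4*pi*r^2)
psi = 8.2439e+11 * 2.8 * 1.602e-13 / (4*pi*9.5^2)
psi = 3.2606e-04 W/m^2

3.2606e-04


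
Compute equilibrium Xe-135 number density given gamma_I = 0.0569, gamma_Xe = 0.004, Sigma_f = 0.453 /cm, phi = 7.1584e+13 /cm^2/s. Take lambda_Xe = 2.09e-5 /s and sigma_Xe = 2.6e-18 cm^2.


Xe_eq = (gamma_I + gamma_Xe) * Sigma_f * phi / (lambda_Xe + sigma_Xe * phi)
Numerator = (0.0569 + 0.004) * 0.453 * 7.1584e+13 = 1.974838e+12
Denominator = 2.09e-5 + 2.6e-18 * 7.1584e+13 = 2.070184e-04
Xe_eq = 1.974838e+12 / 2.070184e-04 = 9.5394e+15 /cm^3

9.5394e+15


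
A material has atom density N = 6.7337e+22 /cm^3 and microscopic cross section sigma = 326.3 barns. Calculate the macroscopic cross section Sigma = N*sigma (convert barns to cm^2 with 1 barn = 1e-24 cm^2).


Sigma = N * sigma_barns * 1e-24
Sigma = 6.7337e+22 * 326.3 * 1e-24
Sigma = 21.972 /cm

21.972


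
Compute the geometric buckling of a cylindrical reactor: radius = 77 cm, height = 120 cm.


B^2 = (2.405/R)^2 + (pi/H)^2
B^2 = (2.405/77)^2 + (pi/120)^2
B^2 = 0.0016609 /cm^2

0.0016609


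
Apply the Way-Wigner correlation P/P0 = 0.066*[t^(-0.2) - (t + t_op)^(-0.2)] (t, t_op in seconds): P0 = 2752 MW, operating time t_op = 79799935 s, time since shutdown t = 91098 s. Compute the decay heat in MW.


P/P0 = 0.066 * [t^(-0.2) - (t + t_op)^(-0.2)]
P/P0 = 0.066 * [91098^(-0.2) - (91098 + 79799935)^(-0.2)]
P/P0 = 0.066 * [0.1018822 - 0.02627244] = 0.004990244
P = 2752 * 0.004990244 = 13.733 MW

13.733


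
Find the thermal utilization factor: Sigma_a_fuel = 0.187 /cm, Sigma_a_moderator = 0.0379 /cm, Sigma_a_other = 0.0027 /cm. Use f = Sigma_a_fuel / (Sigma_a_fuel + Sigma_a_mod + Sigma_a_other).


f = Sigma_a_fuel / (Sigma_a_fuel + Sigma_a_mod + Sigma_a_other)
f = 0.187 / (0.187 + 0.0379 + 0.0027)
f = 0.82162

0.82162


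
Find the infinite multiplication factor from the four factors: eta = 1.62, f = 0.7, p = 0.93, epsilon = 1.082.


k_inf = eta * f * p * epsilon
k_inf = 1.62 * 0.7 * 0.93 * 1.082
k_inf = 1.1411

1.1411


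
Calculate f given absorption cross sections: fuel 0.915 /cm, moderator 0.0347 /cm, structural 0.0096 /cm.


f = Sigma_a_fuel / (Sigma_a_fuel + Sigma_a_mod + Sigma_a_other)
f = 0.915 / (0.915 + 0.0347 + 0.0096)
f = 0.95382

0.95382


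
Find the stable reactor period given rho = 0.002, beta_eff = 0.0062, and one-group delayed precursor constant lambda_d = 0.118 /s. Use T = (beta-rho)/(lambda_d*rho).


T = (beta - rho) / (lambda_d * rho)
T = (0.0062 - 0.002) / (0.118 * 0.002)
T = 17.797 s

17.797


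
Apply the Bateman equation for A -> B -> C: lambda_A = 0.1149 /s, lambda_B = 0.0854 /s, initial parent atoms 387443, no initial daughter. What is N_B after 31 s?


N_B(t) = lambda_A * N_A0 / (lambda_B - lambda_A) * [exp(-lambda_A*t) - exp(-lambda_B*t)]
exp(-0.1149*31) = 0.02838484; exp(-0.0854*31) = 0.07083515
N_B = 0.1149 * 387443 / (0.0854 - 0.1149) * (0.02838484 - 0.07083515)
N_B = 64060

64060


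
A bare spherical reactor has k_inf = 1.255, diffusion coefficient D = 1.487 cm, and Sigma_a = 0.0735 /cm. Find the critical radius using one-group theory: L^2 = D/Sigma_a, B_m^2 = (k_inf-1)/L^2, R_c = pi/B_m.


L^2 = D / Sigma_a = 1.487 / 0.0735 = 20.23129 cm^2
B_m^2 = (k_inf - 1) / L^2 = (1.255 - 1) / 20.23129 = 0.01260424 /cm^2
For a bare sphere: B_g = pi/R, so R_c = pi / sqrt(B_m^2)
R_c = pi / sqrt(0.01260424) = 27.983 cm

27.983


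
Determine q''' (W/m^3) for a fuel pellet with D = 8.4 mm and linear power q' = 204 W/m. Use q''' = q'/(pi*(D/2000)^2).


r = D / 2 / 1000 = 8.4 / 2 / 1000 = 0.0042 m
q''' = q' / (pi * r^2)
q''' = 204 / (pi * 0.0042^2)
q''' = 3.6811e+06 W/m^3

3.6811e+06


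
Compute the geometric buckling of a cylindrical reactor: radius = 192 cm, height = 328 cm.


B^2 = (2.405/R)^2 + (pi/H)^2
B^2 = (2.405/192)^2 + (pi/328)^2
B^2 = 2.4864e-04 /cm^2

2.4864e-04


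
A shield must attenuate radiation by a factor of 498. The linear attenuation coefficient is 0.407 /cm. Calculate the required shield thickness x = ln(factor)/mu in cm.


x = ln(factor) / mu
x = ln(498) / 0.407
x = 15.259 cm

15.259


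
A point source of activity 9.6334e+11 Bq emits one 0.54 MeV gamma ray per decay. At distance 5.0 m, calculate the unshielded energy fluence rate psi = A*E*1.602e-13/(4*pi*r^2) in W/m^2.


psi = A * E * 1.602e-13 / (4*pi*r^2)
psi = 9.6334e+11 * 0.54 * 1.602e-13 / (4*pi*5.0^2)
psi = 2.6527e-04 W/m^2

2.6527e-04


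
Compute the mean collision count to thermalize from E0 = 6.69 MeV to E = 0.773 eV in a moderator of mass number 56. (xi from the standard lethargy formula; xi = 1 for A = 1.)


xi = 1 + (A-1)^2/(2A)*ln((A-1)/(A+1)) = 0.03529286 (for A = 56)
n = ln(E0/E) / xi
n = ln(6.69e6 / 0.773) / 0.03529286
n = ln(8.654592e+06) / 0.03529286 = 452.60

452.60


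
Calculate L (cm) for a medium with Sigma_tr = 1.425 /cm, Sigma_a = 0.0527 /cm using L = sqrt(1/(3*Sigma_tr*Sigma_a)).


D = 1 / (3 * Sigma_tr) = 1 / (3 * 1.425) = 0.2339181 cm
L = sqrt(D / Sigma_a)
L = sqrt(0.2339181 / 0.0527)
L = 2.1068 cm

2.1068


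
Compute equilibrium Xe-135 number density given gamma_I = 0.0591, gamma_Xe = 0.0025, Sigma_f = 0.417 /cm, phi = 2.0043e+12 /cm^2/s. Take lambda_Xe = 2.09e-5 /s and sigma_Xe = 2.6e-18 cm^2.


Xe_eq = (gamma_I + gamma_Xe) * Sigma_f * phi / (lambda_Xe + sigma_Xe * phi)
Numerator = (0.0591 + 0.0025) * 0.417 * 2.0043e+12 = 5.148485e+10
Denominator = 2.09e-5 + 2.6e-18 * 2.0043e+12 = 2.611118e-05
Xe_eq = 5.148485e+10 / 2.611118e-05 = 1.9718e+15 /cm^3

1.9718e+15


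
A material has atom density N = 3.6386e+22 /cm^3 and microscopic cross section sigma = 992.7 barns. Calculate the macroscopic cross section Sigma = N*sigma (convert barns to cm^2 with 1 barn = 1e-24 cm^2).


Sigma = N * sigma_barns * 1e-24
Sigma = 3.6386e+22 * 992.7 * 1e-24
Sigma = 36.120 /cm

36.120


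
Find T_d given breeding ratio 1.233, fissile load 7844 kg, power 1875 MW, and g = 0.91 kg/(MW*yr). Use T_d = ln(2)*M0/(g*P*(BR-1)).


Breeding gain G = BR - 1 = 1.233 - 1 = 0.233
Fissile production rate = g * P * G = 0.91 * 1875 * 0.233 = 397.55625 kg/yr
T_d = ln(2) * M0 / (g * P * G)
T_d = ln(2) * 7844 / 397.55625 = 13.676 yr

13.676


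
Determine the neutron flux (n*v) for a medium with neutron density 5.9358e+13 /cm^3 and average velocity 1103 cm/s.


phi = n * v
phi = 5.9358e+13 * 1103
phi = 6.5472e+16 /cm^2/s

6.5472e+16


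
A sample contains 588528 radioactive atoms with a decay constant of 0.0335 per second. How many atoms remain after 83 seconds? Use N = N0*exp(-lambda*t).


N = N0 * exp(-lambda * t)
N = 588528 * exp(-0.0335 * 83)
N = 36493

36493


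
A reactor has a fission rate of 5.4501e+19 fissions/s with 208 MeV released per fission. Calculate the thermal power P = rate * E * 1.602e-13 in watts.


P = fission_rate * E_MeV * 1.602e-13
P = 5.4501e+19 * 208 * 1.602e-13
P = 1.8161e+09 W

1.8161e+09


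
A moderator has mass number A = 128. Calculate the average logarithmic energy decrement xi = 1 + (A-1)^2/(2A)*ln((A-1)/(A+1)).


xi = 1 + (A-1)^2/(2A) * ln((A-1)/(A+1))
xi = 1 + (128-1)^2/(2*128) * ln((128-1)/(128 +1))
xi = 0.015544

0.015544


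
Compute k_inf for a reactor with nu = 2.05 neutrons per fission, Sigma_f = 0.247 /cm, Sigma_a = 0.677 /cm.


k_inf = nu * Sigma_f / Sigma_a
k_inf = 2.05 * 0.247 / 0.677
k_inf = 0.74793

0.74793


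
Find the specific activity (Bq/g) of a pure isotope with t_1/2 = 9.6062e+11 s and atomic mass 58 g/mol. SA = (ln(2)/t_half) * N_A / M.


lambda = ln(2) / t_half = ln(2) / 9.6062e+11 = 7.215623e-13 /s
SA = lambda * N_A / M
SA = 7.215623e-13 * 6.022e23 / 58
SA = 7.4918e+09 Bq/g

7.4918e+09
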